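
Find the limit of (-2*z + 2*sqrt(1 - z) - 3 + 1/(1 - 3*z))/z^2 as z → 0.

Substitution gives 0/0 (the numerator vanishes to order 2).
Expand each term to order z^2: the coefficient of z^2 in 1/(1 - 3z) is 9 and in 2·√(1 - z) is -1/4.
Lower-order terms cancel with the polynomial part, so the numerator is (35/4)·z^2 + o(z^2), and the limit is (35/4)/(1) = 35/4.

35/4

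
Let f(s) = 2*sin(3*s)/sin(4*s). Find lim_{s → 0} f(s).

3/2

Substitution gives 0/0.
Divide numerator and denominator by s: sin(3s)/s → 3 and sin(4s)/s → 4, so the limit is 2·3/4 = 3/2.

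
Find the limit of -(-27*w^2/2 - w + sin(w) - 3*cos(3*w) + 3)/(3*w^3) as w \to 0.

Substitution gives 0/0 (the numerator vanishes to order 3).
Expand each term to order w^3: the coefficient of w^3 in -3·cos(3w) is 0 and in sin(w) is -1/6.
Lower-order terms cancel with the polynomial part, so the numerator is (-1/6)·w^3 + o(w^3), and the limit is (-1/6)/(-3) = 1/18.

1/18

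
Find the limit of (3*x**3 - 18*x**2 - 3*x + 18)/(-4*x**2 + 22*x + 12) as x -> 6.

-105/26

At x = 6 both the top and bottom vanish — a removable singularity. Factoring out (x - 6) from each leaves (3*x^2 - 3)/(-4*x - 2), which at x = 6 equals -105/26.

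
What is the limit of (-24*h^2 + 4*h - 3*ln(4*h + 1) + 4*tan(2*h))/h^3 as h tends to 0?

Substitution gives 0/0; apply L'Hôpital's rule 3 times.
After differentiating numerator and denominator 3 times the quotient is (192*tan(2*h)^2/cos(2*h)^2 + 64/cos(2*h)^2 - 384/(4*h + 1)^3)/(6); at h = 0 this is -160/3.

-160/3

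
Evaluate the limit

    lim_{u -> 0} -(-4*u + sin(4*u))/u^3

32/3

Direct substitution gives 0/0.
Apply L'Hôpital: lim (4*cos(4*u) - 4)/(-3*u^2), still 0/0.
Apply L'Hôpital: lim (-16*sin(4*u))/(-6*u), still 0/0.
After 3 applications of L'Hôpital's rule the quotient is (-64*cos(4*u))/(-6); substituting u = 0 gives 32/3.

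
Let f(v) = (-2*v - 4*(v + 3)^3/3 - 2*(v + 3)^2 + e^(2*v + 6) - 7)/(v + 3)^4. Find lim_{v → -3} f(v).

2/3

Direct substitution gives 0/0.
Apply L'Hôpital: lim (-4*v - 4*(v + 3)^2 + 2*e^(2*v + 6) - 14)/(4*(v + 3)^3), still 0/0.
Apply L'Hôpital: lim (-8*v + 4*e^(2*v + 6) - 28)/(12*(v + 3)^2), still 0/0.
Apply L'Hôpital: lim (8*e^(2*v + 6) - 8)/(24*v + 72), still 0/0.
After 4 applications of L'Hôpital's rule the quotient is (16*e^(2*v + 6))/(24); substituting v = -3 gives 2/3.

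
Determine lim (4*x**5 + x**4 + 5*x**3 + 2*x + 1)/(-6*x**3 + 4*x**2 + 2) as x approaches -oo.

The numerator has higher degree (5 > 3); the quotient behaves like (4/(-6))·x^2 for large |x|.
As x → −∞ this diverges to -∞.

-∞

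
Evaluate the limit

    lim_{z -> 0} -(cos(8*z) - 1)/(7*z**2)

Direct substitution gives 0/0.
Apply L'Hôpital: lim (-8*sin(8*z))/(-14*z), still 0/0.
After 2 applications of L'Hôpital's rule the quotient is (-64*cos(8*z))/(-14); substituting z = 0 gives 32/7.

32/7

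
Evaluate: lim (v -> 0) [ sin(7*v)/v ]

7

Substitution gives 0/0.
Write it as (7)·sin(7v)/(7v); since sin(u)/u → 1, the limit is 7.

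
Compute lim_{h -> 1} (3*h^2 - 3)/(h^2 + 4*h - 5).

Since h = 1 makes numerator and denominator zero, (h - 1) divides both.
Cancelling it gives (3*h + 3)/(h + 5); now plug in h = 1 to get 1.

1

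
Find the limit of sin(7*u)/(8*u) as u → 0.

Substitution gives 0/0.
Write it as (7/8)·sin(7u)/(7u); since sin(θ)/θ → 1, the limit is 7/8.

7/8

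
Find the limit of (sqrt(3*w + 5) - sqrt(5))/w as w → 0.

3*√(5)/10

A 0/0 form; rationalise with √(5 + 3w) + √5. This collapses the numerator to 3w, leaving 3/(√(5 + 3w) + √5) → 3/(2√5) = 3*√(5)/10.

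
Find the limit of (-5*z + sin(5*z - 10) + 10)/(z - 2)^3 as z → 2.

Direct substitution gives 0/0.
Apply L'Hôpital: lim (5*cos(5*z - 10) - 5)/(3*(z - 2)^2), still 0/0.
Apply L'Hôpital: lim (-25*sin(5*z - 10))/(6*z - 12), still 0/0.
After 3 applications of L'Hôpital's rule the quotient is (-125*cos(5*z - 10))/(6); substituting z = 2 gives -125/6.

-125/6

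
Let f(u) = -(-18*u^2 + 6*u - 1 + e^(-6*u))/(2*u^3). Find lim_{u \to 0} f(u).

18

Direct substitution gives 0/0.
Apply L'Hôpital: lim (-36*u + 6 - 6*e^(-6*u))/(-6*u^2), still 0/0.
Apply L'Hôpital: lim (-36 + 36*e^(-6*u))/(-12*u), still 0/0.
After 3 applications of L'Hôpital's rule the quotient is (-216*e^(-6*u))/(-12); substituting u = 0 gives 18.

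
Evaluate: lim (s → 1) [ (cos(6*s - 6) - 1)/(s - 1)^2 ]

-18

Direct substitution gives 0/0.
Apply L'Hôpital: lim (-6*sin(6*s - 6))/(2*s - 2), still 0/0.
After 2 applications of L'Hôpital's rule the quotient is (-36*cos(6*s - 6))/(2); substituting s = 1 gives -18.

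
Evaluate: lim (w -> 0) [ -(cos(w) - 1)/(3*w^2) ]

1/6

Direct substitution gives 0/0.
Apply L'Hôpital: lim (-sin(w))/(-6*w), still 0/0.
After 2 applications of L'Hôpital's rule the quotient is (-cos(w))/(-6); substituting w = 0 gives 1/6.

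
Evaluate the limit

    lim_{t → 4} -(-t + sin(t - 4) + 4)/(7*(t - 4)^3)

1/42

Direct substitution gives 0/0.
Apply L'Hôpital: lim (cos(t - 4) - 1)/(-21*(t - 4)^2), still 0/0.
Apply L'Hôpital: lim (-sin(t - 4))/(168 - 42*t), still 0/0.
After 3 applications of L'Hôpital's rule the quotient is (-cos(t - 4))/(-42); substituting t = 4 gives 1/42.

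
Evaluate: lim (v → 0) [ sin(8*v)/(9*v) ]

8/9

Substitution gives 0/0.
Write it as (8/9)·sin(8v)/(8v); since sin(u)/u → 1, the limit is 8/9.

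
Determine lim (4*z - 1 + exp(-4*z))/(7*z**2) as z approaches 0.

8/7

Direct substitution gives 0/0.
Apply L'Hôpital: lim (4 - 4*e^(-4*z))/(14*z), still 0/0.
After 2 applications of L'Hôpital's rule the quotient is (16*e^(-4*z))/(14); substituting z = 0 gives 8/7.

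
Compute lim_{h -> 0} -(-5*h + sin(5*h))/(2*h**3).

Direct substitution gives 0/0.
Apply L'Hôpital: lim (5*cos(5*h) - 5)/(-6*h^2), still 0/0.
Apply L'Hôpital: lim (-25*sin(5*h))/(-12*h), still 0/0.
After 3 applications of L'Hôpital's rule the quotient is (-125*cos(5*h))/(-12); substituting h = 0 gives 125/12.

125/12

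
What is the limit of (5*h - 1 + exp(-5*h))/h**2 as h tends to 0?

Direct substitution gives 0/0.
Apply L'Hôpital: lim (5 - 5*e^(-5*h))/(2*h), still 0/0.
After 2 applications of L'Hôpital's rule the quotient is (25*e^(-5*h))/(2); substituting h = 0 gives 25/2.

25/2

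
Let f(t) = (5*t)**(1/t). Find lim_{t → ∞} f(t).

1

Base → ∞ and exponent → 0: an ∞^0 form.
Take logs: (1/t)·ln(5·t^1) = (ln 5 + 1·ln t)/t → 0.
So the limit is e^0 = 1.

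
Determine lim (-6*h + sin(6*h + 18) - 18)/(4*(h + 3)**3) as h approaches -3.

-9

Direct substitution gives 0/0.
Apply L'Hôpital: lim (6*cos(6*h + 18) - 6)/(12*(h + 3)^2), still 0/0.
Apply L'Hôpital: lim (-36*sin(6*h + 18))/(24*h + 72), still 0/0.
After 3 applications of L'Hôpital's rule the quotient is (-216*cos(6*h + 18))/(24); substituting h = -3 gives -9.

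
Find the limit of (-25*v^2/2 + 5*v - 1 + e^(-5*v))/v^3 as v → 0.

Direct substitution gives 0/0.
Apply L'Hôpital: lim (-25*v + 5 - 5*e^(-5*v))/(3*v^2), still 0/0.
Apply L'Hôpital: lim (-25 + 25*e^(-5*v))/(6*v), still 0/0.
After 3 applications of L'Hôpital's rule the quotient is (-125*e^(-5*v))/(6); substituting v = 0 gives -125/6.

-125/6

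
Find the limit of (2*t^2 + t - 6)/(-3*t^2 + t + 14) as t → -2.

At t = -2 both the top and bottom vanish — a removable singularity. Factoring out (t + 2) from each leaves (2*t - 3)/(7 - 3*t), which at t = -2 equals -7/13.

-7/13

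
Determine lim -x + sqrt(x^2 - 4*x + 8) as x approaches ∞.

-2

An ∞ − ∞ form. Rationalising with the conjugate, the difference becomes (-4x + 8) / (√(x^2 - 4*x + 8) + x).
For large x the denominator behaves like 2·x, so the quotient tends to -4/2 = -2.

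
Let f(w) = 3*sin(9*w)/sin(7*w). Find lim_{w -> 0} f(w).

27/7

Substitution gives 0/0.
Divide numerator and denominator by w: sin(9w)/w → 9 and sin(7w)/w → 7, so the limit is 3·9/7 = 27/7.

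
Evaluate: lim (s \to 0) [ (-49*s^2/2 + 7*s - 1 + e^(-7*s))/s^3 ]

-343/6

Direct substitution gives 0/0.
Apply L'Hôpital: lim (-49*s + 7 - 7*e^(-7*s))/(3*s^2), still 0/0.
Apply L'Hôpital: lim (-49 + 49*e^(-7*s))/(6*s), still 0/0.
After 3 applications of L'Hôpital's rule the quotient is (-343*e^(-7*s))/(6); substituting s = 0 gives -343/6.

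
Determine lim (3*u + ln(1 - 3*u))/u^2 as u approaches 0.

-9/2

Direct substitution gives 0/0.
Apply L'Hôpital: lim (3 - 3/(1 - 3*u))/(2*u), still 0/0.
After 2 applications of L'Hôpital's rule the quotient is (-9/(1 - 3*u)^2)/(2); substituting u = 0 gives -9/2.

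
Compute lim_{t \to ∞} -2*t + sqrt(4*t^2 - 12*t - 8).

An ∞ − ∞ form. Rationalising with the conjugate, the difference becomes (-12t - 8) / (√(4*t^2 - 12*t - 8) + 2t).
For large t the denominator behaves like 2·2t, so the quotient tends to -12/4 = -3.

-3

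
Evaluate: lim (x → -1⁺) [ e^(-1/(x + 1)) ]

As x → -1⁺, -1/(x + 1) → −∞, so e^(-1/(x + 1)) → 0.

0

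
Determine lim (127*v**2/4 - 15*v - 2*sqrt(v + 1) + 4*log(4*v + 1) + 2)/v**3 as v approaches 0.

2045/24

Substitution gives 0/0 (the numerator vanishes to order 3).
Expand each term to order v^3: the coefficient of v^3 in 4·ln(1 + 4v) is 256/3 and in -2·√(1 + v) is -1/8.
Lower-order terms cancel with the polynomial part, so the numerator is (2045/24)·v^3 + o(v^3), and the limit is (2045/24)/(1) = 2045/24.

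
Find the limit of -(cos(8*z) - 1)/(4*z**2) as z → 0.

Direct substitution gives 0/0.
Apply L'Hôpital: lim (-8*sin(8*z))/(-8*z), still 0/0.
After 2 applications of L'Hôpital's rule the quotient is (-64*cos(8*z))/(-8); substituting z = 0 gives 8.

8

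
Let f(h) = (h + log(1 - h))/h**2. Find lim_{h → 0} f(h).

Direct substitution gives 0/0.
Apply L'Hôpital: lim (1 - 1/(1 - h))/(2*h), still 0/0.
After 2 applications of L'Hôpital's rule the quotient is (-1/(1 - h)^2)/(2); substituting h = 0 gives -1/2.

-1/2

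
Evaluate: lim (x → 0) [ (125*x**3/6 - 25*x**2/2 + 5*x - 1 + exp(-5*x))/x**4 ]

Direct substitution gives 0/0.
Apply L'Hôpital: lim (125*x^2/2 - 25*x + 5 - 5*e^(-5*x))/(4*x^3), still 0/0.
Apply L'Hôpital: lim (125*x - 25 + 25*e^(-5*x))/(12*x^2), still 0/0.
Apply L'Hôpital: lim (125 - 125*e^(-5*x))/(24*x), still 0/0.
After 4 applications of L'Hôpital's rule the quotient is (625*e^(-5*x))/(24); substituting x = 0 gives 625/24.

625/24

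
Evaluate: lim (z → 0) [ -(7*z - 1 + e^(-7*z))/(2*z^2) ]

Direct substitution gives 0/0.
Apply L'Hôpital: lim (7 - 7*e^(-7*z))/(-4*z), still 0/0.
After 2 applications of L'Hôpital's rule the quotient is (49*e^(-7*z))/(-4); substituting z = 0 gives -49/4.

-49/4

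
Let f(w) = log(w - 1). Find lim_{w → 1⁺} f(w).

-∞

As w → 1⁺, w - 1 → 0⁺ and ln(w - 1) → −∞.
Multiplying by 1 gives -∞.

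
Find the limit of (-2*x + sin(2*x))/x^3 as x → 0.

-4/3

Direct substitution gives 0/0.
Apply L'Hôpital: lim (2*cos(2*x) - 2)/(3*x^2), still 0/0.
Apply L'Hôpital: lim (-4*sin(2*x))/(6*x), still 0/0.
After 3 applications of L'Hôpital's rule the quotient is (-8*cos(2*x))/(6); substituting x = 0 gives -4/3.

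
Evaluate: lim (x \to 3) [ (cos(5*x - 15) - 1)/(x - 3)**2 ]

Direct substitution gives 0/0.
Apply L'Hôpital: lim (-5*sin(5*x - 15))/(2*x - 6), still 0/0.
After 2 applications of L'Hôpital's rule the quotient is (-25*cos(5*x - 15))/(2); substituting x = 3 gives -25/2.

-25/2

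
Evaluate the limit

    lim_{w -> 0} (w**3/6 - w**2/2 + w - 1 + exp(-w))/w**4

Direct substitution gives 0/0.
Apply L'Hôpital: lim (w^2/2 - w + 1 - e^(-w))/(4*w^3), still 0/0.
Apply L'Hôpital: lim (w - 1 + e^(-w))/(12*w^2), still 0/0.
Apply L'Hôpital: lim (1 - e^(-w))/(24*w), still 0/0.
After 4 applications of L'Hôpital's rule the quotient is (e^(-w))/(24); substituting w = 0 gives 1/24.

1/24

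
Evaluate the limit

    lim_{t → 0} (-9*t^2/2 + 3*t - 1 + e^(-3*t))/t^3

-9/2

Direct substitution gives 0/0.
Apply L'Hôpital: lim (-9*t + 3 - 3*e^(-3*t))/(3*t^2), still 0/0.
Apply L'Hôpital: lim (-9 + 9*e^(-3*t))/(6*t), still 0/0.
After 3 applications of L'Hôpital's rule the quotient is (-27*e^(-3*t))/(6); substituting t = 0 gives -9/2.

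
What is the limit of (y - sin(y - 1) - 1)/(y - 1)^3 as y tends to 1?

Direct substitution gives 0/0.
Apply L'Hôpital: lim (1 - cos(y - 1))/(3*(y - 1)^2), still 0/0.
Apply L'Hôpital: lim (sin(y - 1))/(6*y - 6), still 0/0.
After 3 applications of L'Hôpital's rule the quotient is (cos(y - 1))/(6); substituting y = 1 gives 1/6.

1/6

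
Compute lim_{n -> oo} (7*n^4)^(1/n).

Base → ∞ and exponent → 0: an ∞^0 form.
Take logs: (1/n)·ln(7·n^4) = (ln 7 + 4·ln n)/n → 0.
So the limit is e^0 = 1.

1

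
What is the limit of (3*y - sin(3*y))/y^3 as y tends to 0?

9/2

Direct substitution gives 0/0.
Apply L'Hôpital: lim (3 - 3*cos(3*y))/(3*y^2), still 0/0.
Apply L'Hôpital: lim (9*sin(3*y))/(6*y), still 0/0.
After 3 applications of L'Hôpital's rule the quotient is (27*cos(3*y))/(6); substituting y = 0 gives 9/2.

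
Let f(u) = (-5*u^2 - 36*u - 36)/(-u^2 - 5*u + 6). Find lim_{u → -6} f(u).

At u = -6 both the top and bottom vanish — a removable singularity. Factoring out (u + 6) from each leaves (-5*u - 6)/(1 - u), which at u = -6 equals 24/7.

24/7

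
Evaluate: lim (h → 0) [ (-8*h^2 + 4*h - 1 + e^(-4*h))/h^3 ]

Direct substitution gives 0/0.
Apply L'Hôpital: lim (-16*h + 4 - 4*e^(-4*h))/(3*h^2), still 0/0.
Apply L'Hôpital: lim (-16 + 16*e^(-4*h))/(6*h), still 0/0.
After 3 applications of L'Hôpital's rule the quotient is (-64*e^(-4*h))/(6); substituting h = 0 gives -32/3.

-32/3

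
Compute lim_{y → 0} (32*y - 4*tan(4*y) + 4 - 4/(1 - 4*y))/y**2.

Substitution gives 0/0; apply L'Hôpital's rule 2 times.
After differentiating numerator and denominator 2 times the quotient is (-128*tan(4*y)/cos(4*y)^2 + 128/(4*y - 1)^3)/(2); at y = 0 this is -64.

-64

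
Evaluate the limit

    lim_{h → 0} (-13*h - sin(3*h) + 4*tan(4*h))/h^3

Substitution gives 0/0 (the numerator vanishes to order 3).
Expand each term to order h^3: the coefficient of h^3 in 4·tan(4h) is 256/3 and in −sin(3h) is 9/2.
Lower-order terms cancel with the polynomial part, so the numerator is (539/6)·h^3 + o(h^3), and the limit is (539/6)/(1) = 539/6.

539/6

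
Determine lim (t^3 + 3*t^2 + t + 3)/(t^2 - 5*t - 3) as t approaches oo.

The numerator has higher degree (3 > 2); the quotient behaves like (1/(1))·t^1 for large |t|.
As t → +∞ this diverges to ∞.

∞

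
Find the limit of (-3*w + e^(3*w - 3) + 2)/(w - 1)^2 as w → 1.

Direct substitution gives 0/0.
Apply L'Hôpital: lim (3*e^(3*w - 3) - 3)/(2*w - 2), still 0/0.
After 2 applications of L'Hôpital's rule the quotient is (9*e^(3*w - 3))/(2); substituting w = 1 gives 9/2.

9/2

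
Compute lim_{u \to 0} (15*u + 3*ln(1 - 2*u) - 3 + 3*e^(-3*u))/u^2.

Substitution gives 0/0; apply L'Hôpital's rule 2 times.
After differentiating numerator and denominator 2 times the quotient is (27*e^(-3*u) - 12/(2*u - 1)^2)/(2); at u = 0 this is 15/2.

15/2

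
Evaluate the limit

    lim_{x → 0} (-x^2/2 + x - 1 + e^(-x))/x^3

-1/6

Direct substitution gives 0/0.
Apply L'Hôpital: lim (-x + 1 - e^(-x))/(3*x^2), still 0/0.
Apply L'Hôpital: lim (-1 + e^(-x))/(6*x), still 0/0.
After 3 applications of L'Hôpital's rule the quotient is (-e^(-x))/(6); substituting x = 0 gives -1/6.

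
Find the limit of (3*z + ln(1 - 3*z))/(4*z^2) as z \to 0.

-9/8

Direct substitution gives 0/0.
Apply L'Hôpital: lim (3 - 3/(1 - 3*z))/(8*z), still 0/0.
After 2 applications of L'Hôpital's rule the quotient is (-9/(1 - 3*z)^2)/(8); substituting z = 0 gives -9/8.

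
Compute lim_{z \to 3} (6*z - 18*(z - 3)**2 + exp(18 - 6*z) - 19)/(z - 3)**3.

Direct substitution gives 0/0.
Apply L'Hôpital: lim (-36*z - 6*e^(18 - 6*z) + 114)/(3*(z - 3)^2), still 0/0.
Apply L'Hôpital: lim (36*e^(18 - 6*z) - 36)/(6*z - 18), still 0/0.
After 3 applications of L'Hôpital's rule the quotient is (-216*e^(18 - 6*z))/(6); substituting z = 3 gives -36.

-36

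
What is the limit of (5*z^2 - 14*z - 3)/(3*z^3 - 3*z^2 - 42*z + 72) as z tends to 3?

16/21

Since z = 3 makes numerator and denominator zero, (z - 3) divides both.
Cancelling it gives (5*z + 1)/(3*z^2 + 6*z - 24); now plug in z = 3 to get 16/21.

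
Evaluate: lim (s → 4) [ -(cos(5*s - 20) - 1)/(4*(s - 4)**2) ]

25/8

Direct substitution gives 0/0.
Apply L'Hôpital: lim (-5*sin(5*s - 20))/(32 - 8*s), still 0/0.
After 2 applications of L'Hôpital's rule the quotient is (-25*cos(5*s - 20))/(-8); substituting s = 4 gives 25/8.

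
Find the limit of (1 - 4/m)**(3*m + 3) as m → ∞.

The base → 1 and the exponent → ∞: a 1^∞ form.
Take logarithms: (3m + 3)·ln(1 - 4/m). Since ln(1+u) ~ u for small u, this behaves like (3m)·(-4/m) → -12.
So the limit is e^(-12).

e^(-12)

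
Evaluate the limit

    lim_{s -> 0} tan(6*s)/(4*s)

3/2

Substitution gives 0/0.
Since tan(u)/u → 1 as u → 0, tan(6s)/(6s) → 1 and the limit is 6/4 = 3/2.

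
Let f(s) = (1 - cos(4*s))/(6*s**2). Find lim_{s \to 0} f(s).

4/3

Substitution gives 0/0.
Use (1 − cos u)/u² → 1/2 with u = 4s: the limit is 4²/(2·6) = 4/3.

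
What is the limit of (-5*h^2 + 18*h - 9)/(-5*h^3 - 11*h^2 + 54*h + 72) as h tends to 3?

4/49

At h = 3 both the top and bottom vanish — a removable singularity. Factoring out (h - 3) from each leaves (3 - 5*h)/(-5*h^2 - 26*h - 24), which at h = 3 equals 4/49.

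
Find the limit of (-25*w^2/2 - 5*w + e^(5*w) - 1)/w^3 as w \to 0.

Direct substitution gives 0/0.
Apply L'Hôpital: lim (-25*w + 5*e^(5*w) - 5)/(3*w^2), still 0/0.
Apply L'Hôpital: lim (25*e^(5*w) - 25)/(6*w), still 0/0.
After 3 applications of L'Hôpital's rule the quotient is (125*e^(5*w))/(6); substituting w = 0 gives 125/6.

125/6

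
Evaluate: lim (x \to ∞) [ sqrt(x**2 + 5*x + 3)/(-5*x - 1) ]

For large |x|, √(x^2 + 5*x + 3) ≈ √1·|x| and the denominator ≈ -5x.
Since x → +∞, |x| = x, giving √1/(-5) = -1/5.

-1/5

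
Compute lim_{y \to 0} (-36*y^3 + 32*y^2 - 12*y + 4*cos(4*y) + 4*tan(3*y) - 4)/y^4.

128/3

Substitution gives 0/0 (the numerator vanishes to order 4).
Expand each term to order y^4: the coefficient of y^4 in 4·cos(4y) is 128/3 and in 4·tan(3y) is 0.
Lower-order terms cancel with the polynomial part, so the numerator is (128/3)·y^4 + o(y^4), and the limit is (128/3)/(1) = 128/3.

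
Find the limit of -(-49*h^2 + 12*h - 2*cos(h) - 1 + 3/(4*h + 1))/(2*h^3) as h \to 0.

Substitution gives 0/0 (the numerator vanishes to order 3).
Expand each term to order h^3: the coefficient of h^3 in 3·1/(1 + 4h) is -192 and in -2·cos(h) is 0.
Lower-order terms cancel with the polynomial part, so the numerator is (-192)·h^3 + o(h^3), and the limit is (-192)/(-2) = 96.

96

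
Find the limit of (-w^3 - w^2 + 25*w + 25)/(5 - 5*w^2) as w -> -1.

12/5

At w = -1 both the top and bottom vanish — a removable singularity. Factoring out (w + 1) from each leaves (25 - w^2)/(5 - 5*w), which at w = -1 equals 12/5.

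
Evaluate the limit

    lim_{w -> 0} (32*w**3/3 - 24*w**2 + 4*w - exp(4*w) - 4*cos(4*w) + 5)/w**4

-160/3

Substitution gives 0/0; apply L'Hôpital's rule 4 times.
After differentiating numerator and denominator 4 times the quotient is (-256*e^(4*w) - 1024*cos(4*w))/(24); at w = 0 this is -160/3.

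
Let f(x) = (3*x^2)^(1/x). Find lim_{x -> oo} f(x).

Base → ∞ and exponent → 0: an ∞^0 form.
Take logs: (1/x)·ln(3·x^2) = (ln 3 + 2·ln x)/x → 0.
So the limit is e^0 = 1.

1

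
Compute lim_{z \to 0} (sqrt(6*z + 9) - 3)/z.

Substitution gives 0/0. Multiply numerator and denominator by the conjugate √(9 + 6z) + √9.
The numerator becomes (9 + 6z) − 9 = 6z, so the expression simplifies to 6/(√(9 + 6z) + √9).
Letting z → 0 gives 6/(2√9) = 1.

1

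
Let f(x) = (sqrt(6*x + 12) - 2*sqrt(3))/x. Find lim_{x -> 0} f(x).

Substitution gives 0/0. Multiply numerator and denominator by the conjugate √(12 + 6x) + √12.
The numerator becomes (12 + 6x) − 12 = 6x, so the expression simplifies to 6/(√(12 + 6x) + √12).
Letting x → 0 gives 6/(2√12) = √(3)/2.

√(3)/2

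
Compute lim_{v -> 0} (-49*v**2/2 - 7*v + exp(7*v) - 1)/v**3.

Direct substitution gives 0/0.
Apply L'Hôpital: lim (-49*v + 7*e^(7*v) - 7)/(3*v^2), still 0/0.
Apply L'Hôpital: lim (49*e^(7*v) - 49)/(6*v), still 0/0.
After 3 applications of L'Hôpital's rule the quotient is (343*e^(7*v))/(6); substituting v = 0 gives 343/6.

343/6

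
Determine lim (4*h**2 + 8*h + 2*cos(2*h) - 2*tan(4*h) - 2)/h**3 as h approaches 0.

-128/3

Substitution gives 0/0; apply L'Hôpital's rule 3 times.
After differentiating numerator and denominator 3 times the quotient is (16*sin(2*h) - 768*tan(4*h)^4 - 1024*tan(4*h)^2 - 256)/(6); at h = 0 this is -128/3.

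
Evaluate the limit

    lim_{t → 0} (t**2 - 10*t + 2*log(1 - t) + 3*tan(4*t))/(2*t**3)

95/3

Substitution gives 0/0; apply L'Hôpital's rule 3 times.
After differentiating numerator and denominator 3 times the quotient is (4*(96*(t - 1)^3*(3*tan(4*t)^2 + 1)/cos(4*t)^2 + 1)/(t - 1)^3)/(12); at t = 0 this is 95/3.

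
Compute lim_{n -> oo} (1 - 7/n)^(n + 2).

Let L be the limit and take ln: ln L = lim (n + 2)·ln(1 - 7/n) = lim (n + 2)·(-7/n + O(1/n²)) = -7.
Hence L = e^(-7).

e^(-7)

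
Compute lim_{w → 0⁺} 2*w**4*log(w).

This is a 0·(−∞) form. Rewrite as 2·ln(w) / w^(−4) and apply L'Hôpital:
the derivative quotient is 2·(1/w) / (−4·w^(−5)) = (-2/4)·w^4 → 0.

0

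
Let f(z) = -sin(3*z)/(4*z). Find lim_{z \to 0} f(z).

Substitution gives 0/0.
Write it as (3/(-4))·sin(3z)/(3z); since sin(u)/u → 1, the limit is -3/4.

-3/4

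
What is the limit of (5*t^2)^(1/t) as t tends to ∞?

Base → ∞ and exponent → 0: an ∞^0 form.
Take logs: (1/t)·ln(5·t^2) = (ln 5 + 2·ln t)/t → 0.
So the limit is e^0 = 1.

1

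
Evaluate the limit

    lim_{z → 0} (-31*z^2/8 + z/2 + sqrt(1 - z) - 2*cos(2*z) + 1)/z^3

Substitution gives 0/0 (the numerator vanishes to order 3).
Expand each term to order z^3: the coefficient of z^3 in -2·cos(2z) is 0 and in √(1 - z) is -1/16.
Lower-order terms cancel with the polynomial part, so the numerator is (-1/16)·z^3 + o(z^3), and the limit is (-1/16)/(1) = -1/16.

-1/16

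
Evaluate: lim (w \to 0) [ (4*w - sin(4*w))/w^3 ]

32/3

Direct substitution gives 0/0.
Apply L'Hôpital: lim (4 - 4*cos(4*w))/(3*w^2), still 0/0.
Apply L'Hôpital: lim (16*sin(4*w))/(6*w), still 0/0.
After 3 applications of L'Hôpital's rule the quotient is (64*cos(4*w))/(6); substituting w = 0 gives 32/3.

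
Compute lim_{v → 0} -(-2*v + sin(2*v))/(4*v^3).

Direct substitution gives 0/0.
Apply L'Hôpital: lim (2*cos(2*v) - 2)/(-12*v^2), still 0/0.
Apply L'Hôpital: lim (-4*sin(2*v))/(-24*v), still 0/0.
After 3 applications of L'Hôpital's rule the quotient is (-8*cos(2*v))/(-24); substituting v = 0 gives 1/3.

1/3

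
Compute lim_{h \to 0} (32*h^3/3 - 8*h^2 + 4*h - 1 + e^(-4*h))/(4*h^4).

Direct substitution gives 0/0.
Apply L'Hôpital: lim (32*h^2 - 16*h + 4 - 4*e^(-4*h))/(16*h^3), still 0/0.
Apply L'Hôpital: lim (64*h - 16 + 16*e^(-4*h))/(48*h^2), still 0/0.
Apply L'Hôpital: lim (64 - 64*e^(-4*h))/(96*h), still 0/0.
After 4 applications of L'Hôpital's rule the quotient is (256*e^(-4*h))/(96); substituting h = 0 gives 8/3.

8/3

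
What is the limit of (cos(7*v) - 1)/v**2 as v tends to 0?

Direct substitution gives 0/0.
Apply L'Hôpital: lim (-7*sin(7*v))/(2*v), still 0/0.
After 2 applications of L'Hôpital's rule the quotient is (-49*cos(7*v))/(2); substituting v = 0 gives -49/2.

-49/2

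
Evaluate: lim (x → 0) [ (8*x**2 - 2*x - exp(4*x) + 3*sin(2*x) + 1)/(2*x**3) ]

Substitution gives 0/0 (the numerator vanishes to order 3).
Expand each term to order x^3: the coefficient of x^3 in −e^(4x) is -32/3 and in 3·sin(2x) is -4.
Lower-order terms cancel with the polynomial part, so the numerator is (-44/3)·x^3 + o(x^3), and the limit is (-44/3)/(2) = -22/3.

-22/3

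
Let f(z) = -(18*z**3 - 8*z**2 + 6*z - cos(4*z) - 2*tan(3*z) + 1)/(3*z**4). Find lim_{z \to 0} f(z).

Substitution gives 0/0 (the numerator vanishes to order 4).
Expand each term to order z^4: the coefficient of z^4 in -2·tan(3z) is 0 and in −cos(4z) is -32/3.
Lower-order terms cancel with the polynomial part, so the numerator is (-32/3)·z^4 + o(z^4), and the limit is (-32/3)/(-3) = 32/9.

32/9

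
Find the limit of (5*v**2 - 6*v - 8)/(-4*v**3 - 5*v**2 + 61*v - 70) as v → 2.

At v = 2 both the top and bottom vanish — a removable singularity. Factoring out (v - 2) from each leaves (5*v + 4)/(-4*v^2 - 13*v + 35), which at v = 2 equals -2.

-2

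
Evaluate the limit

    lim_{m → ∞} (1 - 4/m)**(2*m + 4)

The base → 1 and the exponent → ∞: a 1^∞ form.
Take logarithms: (2m + 4)·ln(1 - 4/m). Since ln(1+u) ~ u for small u, this behaves like (2m)·(-4/m) → -8.
So the limit is e^(-8).

e^(-8)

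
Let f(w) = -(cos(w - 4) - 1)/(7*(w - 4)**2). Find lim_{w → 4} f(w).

1/14

Direct substitution gives 0/0.
Apply L'Hôpital: lim (-sin(w - 4))/(56 - 14*w), still 0/0.
After 2 applications of L'Hôpital's rule the quotient is (-cos(w - 4))/(-14); substituting w = 4 gives 1/14.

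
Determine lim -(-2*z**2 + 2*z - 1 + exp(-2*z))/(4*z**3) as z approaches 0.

1/3

Direct substitution gives 0/0.
Apply L'Hôpital: lim (-4*z + 2 - 2*e^(-2*z))/(-12*z^2), still 0/0.
Apply L'Hôpital: lim (-4 + 4*e^(-2*z))/(-24*z), still 0/0.
After 3 applications of L'Hôpital's rule the quotient is (-8*e^(-2*z))/(-24); substituting z = 0 gives 1/3.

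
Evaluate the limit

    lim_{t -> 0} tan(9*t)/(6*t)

3/2

Substitution gives 0/0.
Since tan(u)/u → 1 as u → 0, tan(9t)/(9t) → 1 and the limit is 9/6 = 3/2.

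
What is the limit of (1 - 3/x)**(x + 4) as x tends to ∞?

Let L be the limit and take ln: ln L = lim (x + 4)·ln(1 - 3/x) = lim (x + 4)·(-3/x + O(1/x²)) = -3.
Hence L = e^(-3).

e^(-3)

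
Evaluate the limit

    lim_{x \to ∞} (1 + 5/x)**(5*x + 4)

e^(25)

The base → 1 and the exponent → ∞: a 1^∞ form.
Take logarithms: (5x + 4)·ln(1 + 5/x). Since ln(1+u) ~ u for small u, this behaves like (5x)·(5/x) → 25.
So the limit is e^(25).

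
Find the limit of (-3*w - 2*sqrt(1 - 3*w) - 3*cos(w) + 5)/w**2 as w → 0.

15/4

Substitution gives 0/0; apply L'Hôpital's rule 2 times.
After differentiating numerator and denominator 2 times the quotient is (3*cos(w) + 9/(2*(1 - 3*w)^(3/2)))/(2); at w = 0 this is 15/4.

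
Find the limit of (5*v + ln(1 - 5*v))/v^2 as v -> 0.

-25/2

Direct substitution gives 0/0.
Apply L'Hôpital: lim (5 - 5/(1 - 5*v))/(2*v), still 0/0.
After 2 applications of L'Hôpital's rule the quotient is (-25/(1 - 5*v)^2)/(2); substituting v = 0 gives -25/2.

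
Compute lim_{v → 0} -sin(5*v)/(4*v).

Substitution gives 0/0.
Write it as (5/(-4))·sin(5v)/(5v); since sin(u)/u → 1, the limit is -5/4.

-5/4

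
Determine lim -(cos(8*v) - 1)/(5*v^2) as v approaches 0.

Direct substitution gives 0/0.
Apply L'Hôpital: lim (-8*sin(8*v))/(-10*v), still 0/0.
After 2 applications of L'Hôpital's rule the quotient is (-64*cos(8*v))/(-10); substituting v = 0 gives 32/5.

32/5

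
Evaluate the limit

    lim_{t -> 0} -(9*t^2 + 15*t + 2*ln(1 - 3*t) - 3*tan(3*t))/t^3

Substitution gives 0/0 (the numerator vanishes to order 3).
Expand each term to order t^3: the coefficient of t^3 in -3·tan(3t) is -27 and in 2·ln(1 - 3t) is -18.
Lower-order terms cancel with the polynomial part, so the numerator is (-45)·t^3 + o(t^3), and the limit is (-45)/(-1) = 45.

45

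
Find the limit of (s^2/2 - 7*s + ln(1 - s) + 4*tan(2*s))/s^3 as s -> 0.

Substitution gives 0/0 (the numerator vanishes to order 3).
Expand each term to order s^3: the coefficient of s^3 in ln(1 - s) is -1/3 and in 4·tan(2s) is 32/3.
Lower-order terms cancel with the polynomial part, so the numerator is (31/3)·s^3 + o(s^3), and the limit is (31/3)/(1) = 31/3.

31/3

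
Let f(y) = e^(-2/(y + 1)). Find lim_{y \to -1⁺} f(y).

As y → -1⁺, -2/(y + 1) → −∞, so e^(-2/(y + 1)) → 0.

0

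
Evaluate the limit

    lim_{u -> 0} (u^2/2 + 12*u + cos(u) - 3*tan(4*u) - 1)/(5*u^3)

Substitution gives 0/0 (the numerator vanishes to order 3).
Expand each term to order u^3: the coefficient of u^3 in cos(u) is 0 and in -3·tan(4u) is -64.
Lower-order terms cancel with the polynomial part, so the numerator is (-64)·u^3 + o(u^3), and the limit is (-64)/(5) = -64/5.

-64/5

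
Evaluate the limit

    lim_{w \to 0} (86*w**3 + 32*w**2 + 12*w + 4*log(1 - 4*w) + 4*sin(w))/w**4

-256

Substitution gives 0/0 (the numerator vanishes to order 4).
Expand each term to order w^4: the coefficient of w^4 in 4·sin(w) is 0 and in 4·ln(1 - 4w) is -256.
Lower-order terms cancel with the polynomial part, so the numerator is (-256)·w^4 + o(w^4), and the limit is (-256)/(1) = -256.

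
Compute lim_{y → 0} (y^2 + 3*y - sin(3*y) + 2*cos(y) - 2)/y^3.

9/2

Substitution gives 0/0; apply L'Hôpital's rule 3 times.
After differentiating numerator and denominator 3 times the quotient is (2*sin(y) + 27*cos(3*y))/(6); at y = 0 this is 9/2.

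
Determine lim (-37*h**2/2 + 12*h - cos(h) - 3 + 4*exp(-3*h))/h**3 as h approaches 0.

Substitution gives 0/0 (the numerator vanishes to order 3).
Expand each term to order h^3: the coefficient of h^3 in −cos(h) is 0 and in 4·e^(-3h) is -18.
Lower-order terms cancel with the polynomial part, so the numerator is (-18)·h^3 + o(h^3), and the limit is (-18)/(1) = -18.

-18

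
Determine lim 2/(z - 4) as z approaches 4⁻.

As z → 4⁻, (z - 4) → 0⁻, so (z - 4)^1 → 0⁻ and 2/(z - 4)^1 → -∞.

-∞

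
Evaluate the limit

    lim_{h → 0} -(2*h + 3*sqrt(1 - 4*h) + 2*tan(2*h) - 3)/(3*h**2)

2

Substitution gives 0/0; apply L'Hôpital's rule 2 times.
After differentiating numerator and denominator 2 times the quotient is (16*tan(2*h)/cos(2*h)^2 - 12/(1 - 4*h)^(3/2))/(-6); at h = 0 this is 2.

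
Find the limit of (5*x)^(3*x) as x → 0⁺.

1

Base → 0⁺ and exponent → 0⁺: a 0^0 form.
Take logs: 3x·ln(5x). This is 0·(−∞); rewriting as ln(5x)/(1/(3x)) and applying L'Hôpital gives 0.
Hence the limit is e^0 = 1.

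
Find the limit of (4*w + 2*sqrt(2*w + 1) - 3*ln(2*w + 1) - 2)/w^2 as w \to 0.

5

Substitution gives 0/0; apply L'Hôpital's rule 2 times.
After differentiating numerator and denominator 2 times the quotient is (12/(2*w + 1)^2 - 2/(2*w + 1)^(3/2))/(2); at w = 0 this is 5.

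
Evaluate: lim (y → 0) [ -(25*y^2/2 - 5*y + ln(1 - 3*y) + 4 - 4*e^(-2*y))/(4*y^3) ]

11/12

Substitution gives 0/0 (the numerator vanishes to order 3).
Expand each term to order y^3: the coefficient of y^3 in ln(1 - 3y) is -9 and in -4·e^(-2y) is 16/3.
Lower-order terms cancel with the polynomial part, so the numerator is (-11/3)·y^3 + o(y^3), and the limit is (-11/3)/(-4) = 11/12.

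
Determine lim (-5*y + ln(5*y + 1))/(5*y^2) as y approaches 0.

-5/2

Direct substitution gives 0/0.
Apply L'Hôpital: lim (-5 + 5/(5*y + 1))/(10*y), still 0/0.
After 2 applications of L'Hôpital's rule the quotient is (-25/(5*y + 1)^2)/(10); substituting y = 0 gives -5/2.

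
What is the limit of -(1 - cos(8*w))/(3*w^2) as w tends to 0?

Substitution gives 0/0.
Use (1 − cos u)/u² → 1/2 with u = 8w: the limit is 8²/(2·(-3)) = -32/3.

-32/3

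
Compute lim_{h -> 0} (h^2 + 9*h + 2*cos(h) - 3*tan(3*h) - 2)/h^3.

-27

Substitution gives 0/0 (the numerator vanishes to order 3).
Expand each term to order h^3: the coefficient of h^3 in -3·tan(3h) is -27 and in 2·cos(h) is 0.
Lower-order terms cancel with the polynomial part, so the numerator is (-27)·h^3 + o(h^3), and the limit is (-27)/(1) = -27.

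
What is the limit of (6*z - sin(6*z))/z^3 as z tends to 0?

Direct substitution gives 0/0.
Apply L'Hôpital: lim (6 - 6*cos(6*z))/(3*z^2), still 0/0.
Apply L'Hôpital: lim (36*sin(6*z))/(6*z), still 0/0.
After 3 applications of L'Hôpital's rule the quotient is (216*cos(6*z))/(6); substituting z = 0 gives 36.

36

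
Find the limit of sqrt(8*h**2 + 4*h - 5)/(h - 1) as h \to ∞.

For large |h|, √(8*h^2 + 4*h - 5) ≈ √8·|h| and the denominator ≈ h.
Since h → +∞, |h| = h, giving √8/(1) = 2*√(2).

2*√(2)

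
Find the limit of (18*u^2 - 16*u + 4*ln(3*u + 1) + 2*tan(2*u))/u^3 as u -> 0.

Substitution gives 0/0; apply L'Hôpital's rule 3 times.
After differentiating numerator and denominator 3 times the quotient is (96*tan(2*u)^2/cos(2*u)^2 + 32/cos(2*u)^2 + 216/(3*u + 1)^3)/(6); at u = 0 this is 124/3.

124/3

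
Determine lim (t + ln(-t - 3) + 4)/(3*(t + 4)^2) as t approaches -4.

Direct substitution gives 0/0.
Apply L'Hôpital: lim (1 - 1/(-t - 3))/(6*t + 24), still 0/0.
After 2 applications of L'Hôpital's rule the quotient is (-1/(-t - 3)^2)/(6); substituting t = -4 gives -1/6.

-1/6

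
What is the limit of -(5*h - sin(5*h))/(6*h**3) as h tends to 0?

Direct substitution gives 0/0.
Apply L'Hôpital: lim (5 - 5*cos(5*h))/(-18*h^2), still 0/0.
Apply L'Hôpital: lim (25*sin(5*h))/(-36*h), still 0/0.
After 3 applications of L'Hôpital's rule the quotient is (125*cos(5*h))/(-36); substituting h = 0 gives -125/36.

-125/36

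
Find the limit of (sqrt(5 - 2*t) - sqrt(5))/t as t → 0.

Substitution gives 0/0. Multiply numerator and denominator by the conjugate √(5 - 2t) + √5.
The numerator becomes (5 - 2t) − 5 = -2t, so the expression simplifies to -2/(√(5 - 2t) + √5).
Letting t → 0 gives -2/(2√5) = -√(5)/5.

-√(5)/5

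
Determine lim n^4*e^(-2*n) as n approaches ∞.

Write as n^4/e^{2n}, an ∞/∞ form.
Exponential growth dominates any polynomial, so repeated L'Hôpital (or the standard result) gives 0.

0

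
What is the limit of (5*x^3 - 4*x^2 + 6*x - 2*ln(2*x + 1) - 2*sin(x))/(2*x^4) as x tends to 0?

Substitution gives 0/0; apply L'Hôpital's rule 4 times.
After differentiating numerator and denominator 4 times the quotient is (-2*sin(x) + 192/(2*x + 1)^4)/(48); at x = 0 this is 4.

4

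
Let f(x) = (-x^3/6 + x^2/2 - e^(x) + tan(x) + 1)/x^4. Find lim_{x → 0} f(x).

-1/24

Substitution gives 0/0; apply L'Hôpital's rule 4 times.
After differentiating numerator and denominator 4 times the quotient is (-e^(x) + 24*tan(x)^5 + 40*tan(x)^3 + 16*tan(x))/(24); at x = 0 this is -1/24.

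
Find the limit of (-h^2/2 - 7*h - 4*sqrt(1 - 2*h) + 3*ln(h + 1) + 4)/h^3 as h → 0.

3

Substitution gives 0/0 (the numerator vanishes to order 3).
Expand each term to order h^3: the coefficient of h^3 in 3·ln(1 + h) is 1 and in -4·√(1 - 2h) is 2.
Lower-order terms cancel with the polynomial part, so the numerator is (3)·h^3 + o(h^3), and the limit is (3)/(1) = 3.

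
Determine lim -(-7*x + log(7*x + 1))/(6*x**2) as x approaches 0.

49/12

Direct substitution gives 0/0.
Apply L'Hôpital: lim (-7 + 7/(7*x + 1))/(-12*x), still 0/0.
After 2 applications of L'Hôpital's rule the quotient is (-49/(7*x + 1)^2)/(-12); substituting x = 0 gives 49/12.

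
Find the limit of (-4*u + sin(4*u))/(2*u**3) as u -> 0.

Direct substitution gives 0/0.
Apply L'Hôpital: lim (4*cos(4*u) - 4)/(6*u^2), still 0/0.
Apply L'Hôpital: lim (-16*sin(4*u))/(12*u), still 0/0.
After 3 applications of L'Hôpital's rule the quotient is (-64*cos(4*u))/(12); substituting u = 0 gives -16/3.

-16/3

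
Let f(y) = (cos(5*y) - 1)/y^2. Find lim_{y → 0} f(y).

Direct substitution gives 0/0.
Apply L'Hôpital: lim (-5*sin(5*y))/(2*y), still 0/0.
After 2 applications of L'Hôpital's rule the quotient is (-25*cos(5*y))/(2); substituting y = 0 gives -25/2.

-25/2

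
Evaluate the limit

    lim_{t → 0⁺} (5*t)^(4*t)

1

Base → 0⁺ and exponent → 0⁺: a 0^0 form.
Take logs: 4t·ln(5t). This is 0·(−∞); rewriting as ln(5t)/(1/(4t)) and applying L'Hôpital gives 0.
Hence the limit is e^0 = 1.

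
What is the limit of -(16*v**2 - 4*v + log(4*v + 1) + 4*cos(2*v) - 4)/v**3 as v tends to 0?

-64/3

Substitution gives 0/0 (the numerator vanishes to order 3).
Expand each term to order v^3: the coefficient of v^3 in 4·cos(2v) is 0 and in ln(1 + 4v) is 64/3.
Lower-order terms cancel with the polynomial part, so the numerator is (64/3)·v^3 + o(v^3), and the limit is (64/3)/(-1) = -64/3.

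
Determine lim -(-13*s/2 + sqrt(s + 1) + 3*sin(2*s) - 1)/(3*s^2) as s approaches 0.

1/24

Substitution gives 0/0; apply L'Hôpital's rule 2 times.
After differentiating numerator and denominator 2 times the quotient is (-12*sin(2*s) - 1/(4*(s + 1)^(3/2)))/(-6); at s = 0 this is 1/24.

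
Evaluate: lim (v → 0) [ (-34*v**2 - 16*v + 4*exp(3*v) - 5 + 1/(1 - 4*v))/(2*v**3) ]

41

Substitution gives 0/0 (the numerator vanishes to order 3).
Expand each term to order v^3: the coefficient of v^3 in 4·e^(3v) is 18 and in 1/(1 - 4v) is 64.
Lower-order terms cancel with the polynomial part, so the numerator is (82)·v^3 + o(v^3), and the limit is (82)/(2) = 41.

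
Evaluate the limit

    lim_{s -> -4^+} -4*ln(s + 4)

As s → -4⁺, s + 4 → 0⁺ and ln(s + 4) → −∞.
Multiplying by -4 gives ∞.

∞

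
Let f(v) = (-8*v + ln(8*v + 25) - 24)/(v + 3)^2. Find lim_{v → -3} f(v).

-32

Direct substitution gives 0/0.
Apply L'Hôpital: lim (-8 + 8/(8*v + 25))/(2*v + 6), still 0/0.
After 2 applications of L'Hôpital's rule the quotient is (-64/(8*v + 25)^2)/(2); substituting v = -3 gives -32.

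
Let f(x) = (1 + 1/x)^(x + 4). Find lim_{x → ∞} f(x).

The base → 1 and the exponent → ∞: a 1^∞ form.
Take logarithms: (x + 4)·ln(1 + 1/x). Since ln(1+u) ~ u for small u, this behaves like (x)·(1/x) → 1.
So the limit is e^(1).

e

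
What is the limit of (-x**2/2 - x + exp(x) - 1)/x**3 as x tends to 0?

1/6

Direct substitution gives 0/0.
Apply L'Hôpital: lim (-x + e^(x) - 1)/(3*x^2), still 0/0.
Apply L'Hôpital: lim (e^(x) - 1)/(6*x), still 0/0.
After 3 applications of L'Hôpital's rule the quotient is (e^(x))/(6); substituting x = 0 gives 1/6.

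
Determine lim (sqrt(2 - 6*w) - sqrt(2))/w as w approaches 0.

A 0/0 form; rationalise with √(2 - 6w) + √2. This collapses the numerator to -6w, leaving -6/(√(2 - 6w) + √2) → -6/(2√2) = -3*√(2)/2.

-3*√(2)/2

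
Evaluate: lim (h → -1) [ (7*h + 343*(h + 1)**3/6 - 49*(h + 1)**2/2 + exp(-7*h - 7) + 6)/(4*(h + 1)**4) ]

Direct substitution gives 0/0.
Apply L'Hôpital: lim (-49*h + 343*(h + 1)^2/2 - 7*e^(-7*h - 7) - 42)/(16*(h + 1)^3), still 0/0.
Apply L'Hôpital: lim (343*h + 49*e^(-7*h - 7) + 294)/(48*(h + 1)^2), still 0/0.
Apply L'Hôpital: lim (343 - 343*e^(-7*h - 7))/(96*h + 96), still 0/0.
After 4 applications of L'Hôpital's rule the quotient is (2401*e^(-7*h - 7))/(96); substituting h = -1 gives 2401/96.

2401/96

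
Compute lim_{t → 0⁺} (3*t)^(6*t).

Base → 0⁺ and exponent → 0⁺: a 0^0 form.
Take logs: 6t·ln(3t). This is 0·(−∞); rewriting as ln(3t)/(1/(6t)) and applying L'Hôpital gives 0.
Hence the limit is e^0 = 1.

1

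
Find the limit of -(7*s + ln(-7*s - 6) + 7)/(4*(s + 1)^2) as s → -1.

Direct substitution gives 0/0.
Apply L'Hôpital: lim (7 - 7/(-7*s - 6))/(-8*s - 8), still 0/0.
After 2 applications of L'Hôpital's rule the quotient is (-49/(-7*s - 6)^2)/(-8); substituting s = -1 gives 49/8.

49/8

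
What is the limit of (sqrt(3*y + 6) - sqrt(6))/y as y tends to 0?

Substitution gives 0/0. Multiply numerator and denominator by the conjugate √(6 + 3y) + √6.
The numerator becomes (6 + 3y) − 6 = 3y, so the expression simplifies to 3/(√(6 + 3y) + √6).
Letting y → 0 gives 3/(2√6) = √(6)/4.

√(6)/4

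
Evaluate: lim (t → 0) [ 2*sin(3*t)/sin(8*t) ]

Substitution gives 0/0.
Divide numerator and denominator by t: sin(3t)/t → 3 and sin(8t)/t → 8, so the limit is 2·3/8 = 3/4.

3/4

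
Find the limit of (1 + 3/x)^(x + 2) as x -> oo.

e^(3)

Write it as [(1 + 3/x)^x]^(1) · (1 + 3/x)^(2). The bracketed term tends to e^(3) and the second factor to 1, so the limit is e^(3).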